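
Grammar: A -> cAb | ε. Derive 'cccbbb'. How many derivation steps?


Derivation: A => cAb => ccAbb => cccAbbb => cccbbb
Steps: 4


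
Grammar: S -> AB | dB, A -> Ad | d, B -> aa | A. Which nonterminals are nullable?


A nonterminal is nullable iff some alternative derives ε (directly, or every symbol in it is nullable)
Nullable: {}


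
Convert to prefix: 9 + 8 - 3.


left-to-right (same/higher precedence on left): tree is (- (+ 9 8) 3)
Prefix: - + 9 8 3


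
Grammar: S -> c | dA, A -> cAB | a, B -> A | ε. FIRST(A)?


Per alternative of A: FIRST(cAB) = {c}; FIRST(a) = {a}
FIRST(A) = {a, c}


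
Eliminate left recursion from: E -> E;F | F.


Left-recursive alternatives: E;F; non-recursive: F
Introduce E': E -> FE', E' -> ;FE' | ε


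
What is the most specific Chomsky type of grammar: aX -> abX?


LHS has context (more than one symbol) and |LHS| ≤ |RHS|
Classification: Type 1 (Context-Sensitive)


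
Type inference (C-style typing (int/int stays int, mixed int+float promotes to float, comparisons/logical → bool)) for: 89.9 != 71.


Operand types: float != int
Rule: comparison yields bool
Result type: bool


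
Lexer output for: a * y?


Scan left to right, longest-match per lexeme
Tokens: ID(a), OP(*), ID(y)


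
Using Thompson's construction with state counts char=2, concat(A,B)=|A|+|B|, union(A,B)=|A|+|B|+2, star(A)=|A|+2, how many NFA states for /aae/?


Syntax tree has 3 char leaf(s), 0 union(s), 0 star(s)
chars contribute 3×2 = 6; each union adds +2; each star adds +2
Total: 6 + 0 + 0 = 6 states


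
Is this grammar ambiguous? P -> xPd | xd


balanced x^n…d^n: each string has a unique parse
Unambiguous


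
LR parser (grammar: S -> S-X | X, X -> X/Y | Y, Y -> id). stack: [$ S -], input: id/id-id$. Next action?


no handle ('S-' is not any RHS); shift 'id'
Action: shift


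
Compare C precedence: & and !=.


'!=' is equality (level 6); '&' is bitwise AND (level 5)
Higher level binds tighter
'!=' has higher precedence than '&'


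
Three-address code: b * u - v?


Break into single-operator statements:
t1 = b * u
t2 = t1 - v


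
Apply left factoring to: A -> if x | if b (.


Common prefix: 'if'
Factored: A -> if A', A' -> x | b (


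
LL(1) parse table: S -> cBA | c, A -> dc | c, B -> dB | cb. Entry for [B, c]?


For [B, c]: 'c' ∈ FIRST(cb)
Entry: B -> cb


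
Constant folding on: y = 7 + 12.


7 + 12 = 19 at compile time
Optimized: y = 19


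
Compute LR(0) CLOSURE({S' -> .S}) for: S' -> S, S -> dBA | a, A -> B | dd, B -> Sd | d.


Start: S' -> .S
For each item with dot before a nonterminal B, add B -> .γ for every B-production
Closure: [S' -> .S, S -> .dBA, S -> .a]


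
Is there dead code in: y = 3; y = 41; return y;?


first assignment to y is overwritten before any read
Dead: 'y = 3'


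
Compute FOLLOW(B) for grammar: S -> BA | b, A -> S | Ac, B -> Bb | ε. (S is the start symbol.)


$ ∈ FOLLOW(S). For each A -> αBβ: add FIRST(β)\{ε} to FOLLOW(B); if β nullable, add FOLLOW(A).
FOLLOW(B) = {b}


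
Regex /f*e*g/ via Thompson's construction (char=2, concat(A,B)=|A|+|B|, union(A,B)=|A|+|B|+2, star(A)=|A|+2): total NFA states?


Syntax tree has 3 char leaf(s), 0 union(s), 2 star(s)
chars contribute 3×2 = 6; each union adds +2; each star adds +2
Total: 6 + 0 + 4 = 10 states


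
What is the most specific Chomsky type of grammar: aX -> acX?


LHS has context (more than one symbol) and |LHS| ≤ |RHS|
Classification: Type 1 (Context-Sensitive)


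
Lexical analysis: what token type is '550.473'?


Pattern: digits with a decimal point
Type: FLOAT_LITERAL


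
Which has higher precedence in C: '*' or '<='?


'*' is multiplicative (level 10); '<=' is relational (level 7)
Higher level binds tighter
'*' has higher precedence than '<='


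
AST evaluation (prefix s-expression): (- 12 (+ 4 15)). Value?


Evaluate inner: (+ 4 15) = 19
Evaluate root: (- 12 19) = -7
Result: -7


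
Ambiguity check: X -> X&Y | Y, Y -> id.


precedence layered via separate nonterminal Y: deterministic
Unambiguous


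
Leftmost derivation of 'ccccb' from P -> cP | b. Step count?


Derivation: P => cP => ccP => cccP => ccccP => ccccb
Steps: 5


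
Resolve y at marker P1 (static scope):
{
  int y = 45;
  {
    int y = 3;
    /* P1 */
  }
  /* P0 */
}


y declared in the same block as P1
y = 3


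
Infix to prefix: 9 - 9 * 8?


'*' binds tighter: tree is (- 9 (* 9 8))
Prefix: - 9 * 9 8


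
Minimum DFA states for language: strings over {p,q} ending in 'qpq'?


Track the longest suffix of input matching a prefix of 'qpq': 4 classes (prefixes of length 0..3)
Minimal DFA: 4 states


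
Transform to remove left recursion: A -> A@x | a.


Left-recursive alternatives: A@x; non-recursive: a
Introduce A': A -> aA', A' -> @xA' | ε


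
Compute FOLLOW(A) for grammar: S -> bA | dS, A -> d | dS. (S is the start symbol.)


$ ∈ FOLLOW(S). For each A -> αBβ: add FIRST(β)\{ε} to FOLLOW(B); if β nullable, add FOLLOW(A).
FOLLOW(A) = {$}


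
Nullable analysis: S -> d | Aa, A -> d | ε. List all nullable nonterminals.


A nonterminal is nullable iff some alternative derives ε (directly, or every symbol in it is nullable)
Nullable: {A}


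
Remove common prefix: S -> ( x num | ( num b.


Common prefix: '('
Factored: S -> ( S', S' -> x num | num b


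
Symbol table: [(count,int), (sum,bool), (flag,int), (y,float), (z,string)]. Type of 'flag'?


Lookup 'flag' → type int


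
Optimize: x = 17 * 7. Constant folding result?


17 * 7 = 119 at compile time
Optimized: x = 119


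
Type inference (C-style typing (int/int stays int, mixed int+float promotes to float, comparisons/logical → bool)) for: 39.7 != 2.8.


Operand types: float != float
Rule: comparison yields bool
Result type: bool


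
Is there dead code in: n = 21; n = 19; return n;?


first assignment to n is overwritten before any read
Dead: 'n = 21'


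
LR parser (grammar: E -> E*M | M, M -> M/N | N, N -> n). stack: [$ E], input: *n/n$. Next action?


shift '*' to continue E -> E*M
Action: shift


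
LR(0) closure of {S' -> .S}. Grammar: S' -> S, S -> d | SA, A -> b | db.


Start: S' -> .S
For each item with dot before a nonterminal B, add B -> .γ for every B-production
Closure: [S' -> .S, S -> .d, S -> .SA]


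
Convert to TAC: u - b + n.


Break into single-operator statements:
t1 = u - b
t2 = t1 + n


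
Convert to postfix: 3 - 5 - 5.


Left to right (same or higher precedence on left)
Postfix: 3 5 - 5 -


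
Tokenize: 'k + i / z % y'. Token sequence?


Scan left to right, longest-match per lexeme
Tokens: ID(k), OP(+), ID(i), OP(/), ID(z), OP(%), ID(y)


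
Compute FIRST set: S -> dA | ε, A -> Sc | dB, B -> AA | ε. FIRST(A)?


Per alternative of A: FIRST(Sc) = {c, d}; FIRST(dB) = {d}
FIRST(A) = {c, d}


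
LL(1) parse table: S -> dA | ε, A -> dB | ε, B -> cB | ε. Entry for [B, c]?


For [B, c]: 'c' ∈ FIRST(cB)
Entry: B -> cB


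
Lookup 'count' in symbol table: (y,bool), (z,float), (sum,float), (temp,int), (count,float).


Lookup 'count' → type float


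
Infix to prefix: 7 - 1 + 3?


left-to-right (same/higher precedence on left): tree is (+ (- 7 1) 3)
Prefix: + - 7 1 3


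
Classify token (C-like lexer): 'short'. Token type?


Pattern: reserved word
Type: KEYWORD


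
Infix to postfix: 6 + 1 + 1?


Left to right (same or higher precedence on left)
Postfix: 6 1 + 1 +


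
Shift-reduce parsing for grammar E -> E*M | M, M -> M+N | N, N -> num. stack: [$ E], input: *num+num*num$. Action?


shift '*' to continue E -> E*M
Action: shift


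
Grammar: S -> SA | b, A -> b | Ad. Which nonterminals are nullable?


A nonterminal is nullable iff some alternative derives ε (directly, or every symbol in it is nullable)
Nullable: {}


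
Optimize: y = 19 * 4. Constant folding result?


19 * 4 = 76 at compile time
Optimized: y = 76


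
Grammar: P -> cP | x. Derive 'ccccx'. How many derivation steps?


Derivation: P => cP => ccP => cccP => ccccP => ccccx
Steps: 5


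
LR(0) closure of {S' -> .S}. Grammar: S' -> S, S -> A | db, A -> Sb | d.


Start: S' -> .S
For each item with dot before a nonterminal B, add B -> .γ for every B-production
Closure: [S' -> .S, S -> .A, S -> .db, A -> .Sb, A -> .d]


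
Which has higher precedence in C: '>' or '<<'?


'<<' is shift (level 8); '>' is relational (level 7)
Higher level binds tighter
'<<' has higher precedence than '>'


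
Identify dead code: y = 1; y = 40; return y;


first assignment to y is overwritten before any read
Dead: 'y = 1'


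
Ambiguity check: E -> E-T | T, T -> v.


precedence layered via separate nonterminal T: deterministic
Unambiguous


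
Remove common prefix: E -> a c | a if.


Common prefix: 'a'
Factored: E -> a E', E' -> c | if


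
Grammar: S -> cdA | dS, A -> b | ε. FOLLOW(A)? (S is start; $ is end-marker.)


$ ∈ FOLLOW(S). For each A -> αBβ: add FIRST(β)\{ε} to FOLLOW(B); if β nullable, add FOLLOW(A).
FOLLOW(A) = {$}


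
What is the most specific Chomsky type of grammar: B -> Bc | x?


Left-linear: every RHS is a terminal or one nonterminal followed by a terminal
Classification: Type 3 (Regular)


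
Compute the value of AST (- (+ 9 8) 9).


Evaluate inner: (+ 9 8) = 17
Evaluate root: (- 17 9) = 8
Result: 8


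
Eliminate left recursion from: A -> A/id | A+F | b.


Left-recursive alternatives: A/id, A+F; non-recursive: b
Introduce A': A -> bA', A' -> /idA' | +FA' | ε


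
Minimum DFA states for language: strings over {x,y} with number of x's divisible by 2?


Track (count of x) mod 2: states 0..1, accept at 0
Minimal DFA: 2 states


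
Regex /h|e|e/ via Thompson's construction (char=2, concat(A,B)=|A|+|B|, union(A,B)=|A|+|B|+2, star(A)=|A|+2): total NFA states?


Syntax tree has 3 char leaf(s), 2 union(s), 0 star(s)
chars contribute 3×2 = 6; each union adds +2; each star adds +2
Total: 6 + 4 + 0 = 10 states


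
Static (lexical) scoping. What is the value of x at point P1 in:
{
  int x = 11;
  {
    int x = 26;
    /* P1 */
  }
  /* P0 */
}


x declared in the same block as P1
x = 26


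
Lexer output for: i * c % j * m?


Scan left to right, longest-match per lexeme
Tokens: ID(i), OP(*), ID(c), OP(%), ID(j), OP(*), ID(m)


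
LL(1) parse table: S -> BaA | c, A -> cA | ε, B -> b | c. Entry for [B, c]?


For [B, c]: 'c' ∈ FIRST(c)
Entry: B -> c


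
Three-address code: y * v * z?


Break into single-operator statements:
t1 = y * v
t2 = t1 * z


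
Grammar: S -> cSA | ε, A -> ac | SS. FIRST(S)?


Per alternative of S: FIRST(cSA) = {c}; FIRST(ε) = {ε}
FIRST(S) = {c, ε}


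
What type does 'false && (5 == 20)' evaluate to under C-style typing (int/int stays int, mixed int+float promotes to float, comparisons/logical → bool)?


Operand types: bool && bool
Rule: logical operators take bool operands and yield bool
Result type: bool


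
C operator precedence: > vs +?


'+' is additive (level 9); '>' is relational (level 7)
Higher level binds tighter
'+' has higher precedence than '>'


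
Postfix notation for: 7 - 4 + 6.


Left to right (same or higher precedence on left)
Postfix: 7 4 - 6 +


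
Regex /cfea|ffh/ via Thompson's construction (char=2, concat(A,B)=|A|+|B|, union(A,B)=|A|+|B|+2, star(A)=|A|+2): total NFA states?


Syntax tree has 7 char leaf(s), 1 union(s), 0 star(s)
chars contribute 7×2 = 14; each union adds +2; each star adds +2
Total: 14 + 2 + 0 = 16 states


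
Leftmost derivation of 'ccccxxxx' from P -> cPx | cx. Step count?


Derivation: P => cPx => ccPxx => cccPxxx => ccccxxxx
Steps: 4


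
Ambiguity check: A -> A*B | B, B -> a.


precedence layered via separate nonterminal B: deterministic
Unambiguous


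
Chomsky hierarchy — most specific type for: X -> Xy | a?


Left-linear: every RHS is a terminal or one nonterminal followed by a terminal
Classification: Type 3 (Regular)


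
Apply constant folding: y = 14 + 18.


14 + 18 = 32 at compile time
Optimized: y = 32


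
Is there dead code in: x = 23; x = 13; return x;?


first assignment to x is overwritten before any read
Dead: 'x = 23'


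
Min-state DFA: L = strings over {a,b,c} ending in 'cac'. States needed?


Track the longest suffix of input matching a prefix of 'cac': 4 classes (prefixes of length 0..3)
Minimal DFA: 4 states


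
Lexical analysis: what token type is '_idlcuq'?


Pattern: letter/underscore followed by alphanumerics, not a keyword
Type: IDENTIFIER


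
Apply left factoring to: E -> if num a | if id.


Common prefix: 'if'
Factored: E -> if E', E' -> num a | id


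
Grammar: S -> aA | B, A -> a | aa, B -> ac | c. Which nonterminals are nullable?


A nonterminal is nullable iff some alternative derives ε (directly, or every symbol in it is nullable)
Nullable: {}


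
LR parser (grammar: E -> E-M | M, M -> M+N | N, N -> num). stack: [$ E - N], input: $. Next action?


'N' (not preceded by M+) is the handle for M -> N
Action: reduce (M -> N)


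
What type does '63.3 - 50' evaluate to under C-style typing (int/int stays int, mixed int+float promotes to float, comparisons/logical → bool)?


Operand types: float - int
Rule: mixed int/float promotes to float; int/int stays int
Result type: float


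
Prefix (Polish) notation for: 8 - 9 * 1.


'*' binds tighter: tree is (- 8 (* 9 1))
Prefix: - 8 * 9 1


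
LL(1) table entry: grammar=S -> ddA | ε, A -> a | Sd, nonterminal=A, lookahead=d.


For [A, d]: 'd' ∈ FIRST(Sd)
Entry: A -> Sd


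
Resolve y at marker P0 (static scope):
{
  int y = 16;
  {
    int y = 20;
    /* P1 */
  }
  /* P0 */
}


y declared in the same block as P0
y = 16


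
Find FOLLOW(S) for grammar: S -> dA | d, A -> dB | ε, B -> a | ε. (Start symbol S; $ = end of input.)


$ ∈ FOLLOW(S). For each A -> αBβ: add FIRST(β)\{ε} to FOLLOW(B); if β nullable, add FOLLOW(A).
FOLLOW(S) = {$}


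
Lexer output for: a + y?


Scan left to right, longest-match per lexeme
Tokens: ID(a), OP(+), ID(y)


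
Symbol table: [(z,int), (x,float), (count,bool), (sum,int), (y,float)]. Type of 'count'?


Lookup 'count' → type bool


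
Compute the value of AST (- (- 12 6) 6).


Evaluate inner: (- 12 6) = 6
Evaluate root: (- 6 6) = 0
Result: 0


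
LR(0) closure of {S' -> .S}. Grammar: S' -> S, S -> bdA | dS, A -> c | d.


Start: S' -> .S
For each item with dot before a nonterminal B, add B -> .γ for every B-production
Closure: [S' -> .S, S -> .bdA, S -> .dS]


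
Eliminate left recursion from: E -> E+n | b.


Left-recursive alternatives: E+n; non-recursive: b
Introduce E': E -> bE', E' -> +nE' | ε


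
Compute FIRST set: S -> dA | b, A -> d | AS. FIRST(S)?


Per alternative of S: FIRST(dA) = {d}; FIRST(b) = {b}
FIRST(S) = {b, d}


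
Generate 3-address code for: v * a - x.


Break into single-operator statements:
t1 = v * a
t2 = t1 - x


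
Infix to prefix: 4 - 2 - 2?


left-to-right (same/higher precedence on left): tree is (- (- 4 2) 2)
Prefix: - - 4 2 2


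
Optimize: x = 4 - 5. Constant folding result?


4 - 5 = -1 at compile time
Optimized: x = -1


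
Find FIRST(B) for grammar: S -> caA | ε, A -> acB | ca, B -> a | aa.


Per alternative of B: FIRST(a) = {a}; FIRST(aa) = {a}
FIRST(B) = {a}


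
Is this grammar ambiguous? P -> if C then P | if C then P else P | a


dangling else: 'if C then if C then a else a' parses two ways
Ambiguous


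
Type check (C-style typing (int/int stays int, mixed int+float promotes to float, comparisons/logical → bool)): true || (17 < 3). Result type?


Operand types: bool || bool
Rule: logical operators take bool operands and yield bool
Result type: bool


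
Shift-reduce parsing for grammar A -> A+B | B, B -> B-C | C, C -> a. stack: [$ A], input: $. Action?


start symbol A on stack, input exhausted
Action: accept


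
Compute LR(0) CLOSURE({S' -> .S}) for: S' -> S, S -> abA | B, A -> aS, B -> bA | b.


Start: S' -> .S
For each item with dot before a nonterminal B, add B -> .γ for every B-production
Closure: [S' -> .S, S -> .abA, S -> .B, B -> .bA, B -> .b]


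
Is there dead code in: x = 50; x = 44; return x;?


first assignment to x is overwritten before any read
Dead: 'x = 50'


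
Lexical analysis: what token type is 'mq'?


Pattern: letter/underscore followed by alphanumerics, not a keyword
Type: IDENTIFIER


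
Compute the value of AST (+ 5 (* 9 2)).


Evaluate inner: (* 9 2) = 18
Evaluate root: (+ 5 18) = 23
Result: 23


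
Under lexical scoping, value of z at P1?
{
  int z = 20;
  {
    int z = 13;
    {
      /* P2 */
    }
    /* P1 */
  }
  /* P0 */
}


z declared in the same block as P1
z = 13


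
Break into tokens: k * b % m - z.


Scan left to right, longest-match per lexeme
Tokens: ID(k), OP(*), ID(b), OP(%), ID(m), OP(-), ID(z)


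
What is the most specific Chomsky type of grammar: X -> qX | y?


Right-linear: every RHS is a terminal or a terminal followed by one nonterminal
Classification: Type 3 (Regular)


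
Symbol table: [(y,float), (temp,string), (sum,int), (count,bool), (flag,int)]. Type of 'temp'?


Lookup 'temp' → type string


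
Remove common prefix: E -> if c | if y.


Common prefix: 'if'
Factored: E -> if E', E' -> c | y


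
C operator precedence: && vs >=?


'>=' is relational (level 7); '&&' is logical AND (level 2)
Higher level binds tighter
'>=' has higher precedence than '&&'


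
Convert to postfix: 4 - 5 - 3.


Left to right (same or higher precedence on left)
Postfix: 4 5 - 3 -


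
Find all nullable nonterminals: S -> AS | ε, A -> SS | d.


A nonterminal is nullable iff some alternative derives ε (directly, or every symbol in it is nullable)
Nullable: {A, S}


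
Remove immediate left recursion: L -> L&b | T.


Left-recursive alternatives: L&b; non-recursive: T
Introduce L': L -> TL', L' -> &bL' | ε


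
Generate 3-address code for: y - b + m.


Break into single-operator statements:
t1 = y - b
t2 = t1 + m


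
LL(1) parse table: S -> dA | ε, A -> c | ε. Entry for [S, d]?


For [S, d]: 'd' ∈ FIRST(dA)
Entry: S -> dA


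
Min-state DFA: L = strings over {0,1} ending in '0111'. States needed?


Track the longest suffix of input matching a prefix of '0111': 5 classes (prefixes of length 0..4)
Minimal DFA: 5 states


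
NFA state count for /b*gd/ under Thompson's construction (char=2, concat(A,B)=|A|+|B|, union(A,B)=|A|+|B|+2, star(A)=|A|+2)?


Syntax tree has 3 char leaf(s), 0 union(s), 1 star(s)
chars contribute 3×2 = 6; each union adds +2; each star adds +2
Total: 6 + 0 + 2 = 8 states


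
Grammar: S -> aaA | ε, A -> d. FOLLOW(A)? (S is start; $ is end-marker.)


$ ∈ FOLLOW(S). For each A -> αBβ: add FIRST(β)\{ε} to FOLLOW(B); if β nullable, add FOLLOW(A).
FOLLOW(A) = {$}


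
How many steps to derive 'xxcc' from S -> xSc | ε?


Derivation: S => xSc => xxScc => xxcc
Steps: 3


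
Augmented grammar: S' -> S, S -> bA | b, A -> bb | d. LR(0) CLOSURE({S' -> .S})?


Start: S' -> .S
For each item with dot before a nonterminal B, add B -> .γ for every B-production
Closure: [S' -> .S, S -> .bA, S -> .b]


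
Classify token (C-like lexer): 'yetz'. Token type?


Pattern: letter/underscore followed by alphanumerics, not a keyword
Type: IDENTIFIER


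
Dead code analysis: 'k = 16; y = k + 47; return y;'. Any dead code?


k is read by y's definition; y is returned
No dead code


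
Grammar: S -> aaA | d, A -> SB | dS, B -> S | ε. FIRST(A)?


Per alternative of A: FIRST(SB) = {a, d}; FIRST(dS) = {d}
FIRST(A) = {a, d}


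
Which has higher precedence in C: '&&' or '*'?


'*' is multiplicative (level 10); '&&' is logical AND (level 2)
Higher level binds tighter
'*' has higher precedence than '&&'


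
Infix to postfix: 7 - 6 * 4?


* has higher precedence, evaluate 6*4 first
Postfix: 7 6 4 * -


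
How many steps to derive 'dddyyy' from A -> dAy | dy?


Derivation: A => dAy => ddAyy => dddyyy
Steps: 3


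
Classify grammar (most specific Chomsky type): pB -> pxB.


LHS has context (more than one symbol) and |LHS| ≤ |RHS|
Classification: Type 1 (Context-Sensitive)


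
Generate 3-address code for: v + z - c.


Break into single-operator statements:
t1 = v + z
t2 = t1 - c


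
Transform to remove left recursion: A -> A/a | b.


Left-recursive alternatives: A/a; non-recursive: b
Introduce A': A -> bA', A' -> /aA' | ε


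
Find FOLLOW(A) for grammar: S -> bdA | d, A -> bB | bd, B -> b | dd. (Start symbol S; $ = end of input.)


$ ∈ FOLLOW(S). For each A -> αBβ: add FIRST(β)\{ε} to FOLLOW(B); if β nullable, add FOLLOW(A).
FOLLOW(A) = {$}


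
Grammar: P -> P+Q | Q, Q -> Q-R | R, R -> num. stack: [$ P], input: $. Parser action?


start symbol P on stack, input exhausted
Action: accept


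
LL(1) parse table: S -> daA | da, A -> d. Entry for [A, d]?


For [A, d]: 'd' ∈ FIRST(d)
Entry: A -> d


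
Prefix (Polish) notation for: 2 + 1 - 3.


left-to-right (same/higher precedence on left): tree is (- (+ 2 1) 3)
Prefix: - + 2 1 3


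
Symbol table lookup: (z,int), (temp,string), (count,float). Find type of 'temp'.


Lookup 'temp' → type string


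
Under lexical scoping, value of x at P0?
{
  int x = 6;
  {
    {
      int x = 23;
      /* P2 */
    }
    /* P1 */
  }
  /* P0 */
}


x declared in the same block as P0
x = 6


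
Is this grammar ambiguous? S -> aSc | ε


balanced a^n…c^n: each string has a unique parse
Unambiguous


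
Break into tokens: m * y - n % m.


Scan left to right, longest-match per lexeme
Tokens: ID(m), OP(*), ID(y), OP(-), ID(n), OP(%), ID(m)


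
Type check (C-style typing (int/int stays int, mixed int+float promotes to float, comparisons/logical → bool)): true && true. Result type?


Operand types: bool && bool
Rule: logical operators take bool operands and yield bool
Result type: bool


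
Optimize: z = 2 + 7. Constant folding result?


2 + 7 = 9 at compile time
Optimized: z = 9


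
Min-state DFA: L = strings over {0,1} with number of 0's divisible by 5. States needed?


Track (count of 0) mod 5: states 0..4, accept at 0
Minimal DFA: 5 states


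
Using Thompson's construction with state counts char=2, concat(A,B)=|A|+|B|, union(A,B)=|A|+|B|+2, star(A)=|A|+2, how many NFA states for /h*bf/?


Syntax tree has 3 char leaf(s), 0 union(s), 1 star(s)
chars contribute 3×2 = 6; each union adds +2; each star adds +2
Total: 6 + 0 + 2 = 8 states


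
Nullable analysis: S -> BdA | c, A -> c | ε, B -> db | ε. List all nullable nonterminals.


A nonterminal is nullable iff some alternative derives ε (directly, or every symbol in it is nullable)
Nullable: {A, B}


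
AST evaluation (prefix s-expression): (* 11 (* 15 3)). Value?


Evaluate inner: (* 15 3) = 45
Evaluate root: (* 11 45) = 495
Result: 495


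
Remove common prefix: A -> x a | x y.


Common prefix: 'x'
Factored: A -> x A', A' -> a | y


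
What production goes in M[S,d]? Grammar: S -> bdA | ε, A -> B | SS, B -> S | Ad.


For [S, d]: ε is nullable and 'd' ∈ FOLLOW(S)
Entry: S -> ε


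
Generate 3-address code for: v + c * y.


Break into single-operator statements:
t1 = c * y
t2 = v + t1


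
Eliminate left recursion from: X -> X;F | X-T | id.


Left-recursive alternatives: X;F, X-T; non-recursive: id
Introduce X': X -> idX', X' -> ;FX' | -TX' | ε


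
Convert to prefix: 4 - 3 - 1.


left-to-right (same/higher precedence on left): tree is (- (- 4 3) 1)
Prefix: - - 4 3 1


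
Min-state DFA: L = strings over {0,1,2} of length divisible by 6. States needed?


Track length mod 6: states 0..5, accept at 0
Minimal DFA: 6 states


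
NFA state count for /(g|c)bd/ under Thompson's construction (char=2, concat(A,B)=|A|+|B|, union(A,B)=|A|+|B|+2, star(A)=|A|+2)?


Syntax tree has 4 char leaf(s), 1 union(s), 0 star(s)
chars contribute 4×2 = 8; each union adds +2; each star adds +2
Total: 8 + 2 + 0 = 10 states


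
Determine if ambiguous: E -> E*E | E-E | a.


'a*a-a' has two parse trees (no precedence encoded between * and -)
Ambiguous


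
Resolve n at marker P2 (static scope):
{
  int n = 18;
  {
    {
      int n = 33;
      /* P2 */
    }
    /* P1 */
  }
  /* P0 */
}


n declared in the same block as P2
n = 33


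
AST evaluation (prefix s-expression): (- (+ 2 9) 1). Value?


Evaluate inner: (+ 2 9) = 11
Evaluate root: (- 11 1) = 10
Result: 10


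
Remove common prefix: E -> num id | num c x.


Common prefix: 'num'
Factored: E -> num E', E' -> id | c x


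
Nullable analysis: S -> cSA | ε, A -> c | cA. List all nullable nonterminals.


A nonterminal is nullable iff some alternative derives ε (directly, or every symbol in it is nullable)
Nullable: {S}


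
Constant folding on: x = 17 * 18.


17 * 18 = 306 at compile time
Optimized: x = 306


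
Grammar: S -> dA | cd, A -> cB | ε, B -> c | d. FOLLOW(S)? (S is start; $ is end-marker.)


$ ∈ FOLLOW(S). For each A -> αBβ: add FIRST(β)\{ε} to FOLLOW(B); if β nullable, add FOLLOW(A).
FOLLOW(S) = {$}


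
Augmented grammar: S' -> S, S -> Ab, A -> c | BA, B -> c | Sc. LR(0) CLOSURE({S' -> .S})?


Start: S' -> .S
For each item with dot before a nonterminal B, add B -> .γ for every B-production
Closure: [S' -> .S, S -> .Ab, A -> .c, A -> .BA, B -> .c, B -> .Sc]


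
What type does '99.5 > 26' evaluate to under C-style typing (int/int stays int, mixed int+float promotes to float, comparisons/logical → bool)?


Operand types: float > int
Rule: comparison yields bool
Result type: bool


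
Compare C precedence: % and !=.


'%' is multiplicative (level 10); '!=' is equality (level 6)
Higher level binds tighter
'%' has higher precedence than '!='


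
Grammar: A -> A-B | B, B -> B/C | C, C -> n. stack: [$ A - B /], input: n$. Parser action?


no handle; shift 'n'
Action: shift


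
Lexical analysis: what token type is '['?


Pattern: delimiter/punctuation
Type: PUNCTUATION


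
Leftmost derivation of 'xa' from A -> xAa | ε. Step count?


Derivation: A => xAa => xa
Steps: 2


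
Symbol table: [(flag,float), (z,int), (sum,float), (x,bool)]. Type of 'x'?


Lookup 'x' → type bool


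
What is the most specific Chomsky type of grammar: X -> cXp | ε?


Single nonterminal LHS, but c^n p^n is not regular
Classification: Type 2 (Context-Free)


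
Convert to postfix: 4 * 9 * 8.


Left to right (same or higher precedence on left)
Postfix: 4 9 * 8 *


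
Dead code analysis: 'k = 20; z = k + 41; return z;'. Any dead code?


k is read by z's definition; z is returned
No dead code


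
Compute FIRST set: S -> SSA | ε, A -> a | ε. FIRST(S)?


Per alternative of S: FIRST(SSA) = {a, ε}; FIRST(ε) = {ε}
FIRST(S) = {a, ε}


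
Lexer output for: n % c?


Scan left to right, longest-match per lexeme
Tokens: ID(n), OP(%), ID(c)


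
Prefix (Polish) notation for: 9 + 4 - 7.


left-to-right (same/higher precedence on left): tree is (- (+ 9 4) 7)
Prefix: - + 9 4 7


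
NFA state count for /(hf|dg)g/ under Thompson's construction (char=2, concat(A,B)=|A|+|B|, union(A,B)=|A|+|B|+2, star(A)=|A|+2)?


Syntax tree has 5 char leaf(s), 1 union(s), 0 star(s)
chars contribute 5×2 = 10; each union adds +2; each star adds +2
Total: 10 + 2 + 0 = 12 states


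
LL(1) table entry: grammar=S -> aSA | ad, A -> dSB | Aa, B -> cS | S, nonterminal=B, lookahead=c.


For [B, c]: 'c' ∈ FIRST(cS)
Entry: B -> cS


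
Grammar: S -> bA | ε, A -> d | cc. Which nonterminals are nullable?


A nonterminal is nullable iff some alternative derives ε (directly, or every symbol in it is nullable)
Nullable: {S}


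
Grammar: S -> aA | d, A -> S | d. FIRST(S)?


Per alternative of S: FIRST(aA) = {a}; FIRST(d) = {d}
FIRST(S) = {a, d}


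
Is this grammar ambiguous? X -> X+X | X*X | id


'id+id*id' has two parse trees (no precedence encoded between + and *)
Ambiguous


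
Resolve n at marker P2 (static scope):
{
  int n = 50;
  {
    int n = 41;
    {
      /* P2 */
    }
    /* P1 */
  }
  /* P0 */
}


P2's block does not declare n; resolves to the enclosing declaration at depth 1
n = 41


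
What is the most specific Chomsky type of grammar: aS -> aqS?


LHS has context (more than one symbol) and |LHS| ≤ |RHS|
Classification: Type 1 (Context-Sensitive)


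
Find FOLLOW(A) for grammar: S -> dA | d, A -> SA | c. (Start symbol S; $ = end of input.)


$ ∈ FOLLOW(S). For each A -> αBβ: add FIRST(β)\{ε} to FOLLOW(B); if β nullable, add FOLLOW(A).
FOLLOW(A) = {$, c, d}


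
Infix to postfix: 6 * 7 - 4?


Left to right (same or higher precedence on left)
Postfix: 6 7 * 4 -


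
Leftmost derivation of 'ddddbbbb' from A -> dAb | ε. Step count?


Derivation: A => dAb => ddAbb => dddAbbb => ddddAbbbb => ddddbbbb
Steps: 5


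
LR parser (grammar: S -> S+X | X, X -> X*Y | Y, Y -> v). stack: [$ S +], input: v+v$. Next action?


no handle ('S+' is not any RHS); shift 'v'
Action: shift


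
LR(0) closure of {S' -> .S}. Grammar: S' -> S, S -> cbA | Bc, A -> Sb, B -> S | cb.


Start: S' -> .S
For each item with dot before a nonterminal B, add B -> .γ for every B-production
Closure: [S' -> .S, S -> .cbA, S -> .Bc, B -> .S, B -> .cb]


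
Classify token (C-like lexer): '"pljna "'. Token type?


Pattern: double-quoted sequence
Type: STRING_LITERAL


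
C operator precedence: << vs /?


'/' is multiplicative (level 10); '<<' is shift (level 8)
Higher level binds tighter
'/' has higher precedence than '<<'


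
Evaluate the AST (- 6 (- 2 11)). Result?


Evaluate inner: (- 2 11) = -9
Evaluate root: (- 6 -9) = 15
Result: 15


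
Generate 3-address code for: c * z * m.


Break into single-operator statements:
t1 = c * z
t2 = t1 * m


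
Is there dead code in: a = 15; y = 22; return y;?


a is assigned but never read
Dead: 'a = 15'


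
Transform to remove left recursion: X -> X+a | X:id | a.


Left-recursive alternatives: X+a, X:id; non-recursive: a
Introduce X': X -> aX', X' -> +aX' | :idX' | ε


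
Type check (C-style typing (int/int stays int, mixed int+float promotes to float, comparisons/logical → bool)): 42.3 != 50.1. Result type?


Operand types: float != float
Rule: comparison yields bool
Result type: bool


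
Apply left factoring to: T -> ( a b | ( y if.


Common prefix: '('
Factored: T -> ( T', T' -> a b | y if


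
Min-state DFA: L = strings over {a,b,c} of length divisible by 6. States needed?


Track length mod 6: states 0..5, accept at 0
Minimal DFA: 6 states


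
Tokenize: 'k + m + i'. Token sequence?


Scan left to right, longest-match per lexeme
Tokens: ID(k), OP(+), ID(m), OP(+), ID(i)


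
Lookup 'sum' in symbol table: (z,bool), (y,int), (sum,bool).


Lookup 'sum' → type bool


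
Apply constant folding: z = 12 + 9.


12 + 9 = 21 at compile time
Optimized: z = 21


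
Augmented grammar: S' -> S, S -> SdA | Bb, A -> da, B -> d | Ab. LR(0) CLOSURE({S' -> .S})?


Start: S' -> .S
For each item with dot before a nonterminal B, add B -> .γ for every B-production
Closure: [S' -> .S, S -> .SdA, S -> .Bb, B -> .d, B -> .Ab, A -> .da]


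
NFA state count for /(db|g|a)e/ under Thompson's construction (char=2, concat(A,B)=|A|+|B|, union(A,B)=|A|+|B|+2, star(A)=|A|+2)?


Syntax tree has 5 char leaf(s), 2 union(s), 0 star(s)
chars contribute 5×2 = 10; each union adds +2; each star adds +2
Total: 10 + 4 + 0 = 14 states


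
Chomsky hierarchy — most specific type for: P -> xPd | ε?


Single nonterminal LHS, but x^n d^n is not regular
Classification: Type 2 (Context-Free)


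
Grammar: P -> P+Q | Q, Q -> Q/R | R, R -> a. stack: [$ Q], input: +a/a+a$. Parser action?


lookahead ∉ {/} so Q won't extend; reduce P -> Q
Action: reduce (P -> Q)


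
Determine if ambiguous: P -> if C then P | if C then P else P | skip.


dangling else: 'if C then if C then skip else skip' parses two ways
Ambiguous


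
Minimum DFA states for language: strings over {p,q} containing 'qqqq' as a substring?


KMP-style automaton: 4 progress states + 1 absorbing accept = 5
Minimal DFA: 5 states


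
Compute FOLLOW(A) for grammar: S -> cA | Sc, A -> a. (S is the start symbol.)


$ ∈ FOLLOW(S). For each A -> αBβ: add FIRST(β)\{ε} to FOLLOW(B); if β nullable, add FOLLOW(A).
FOLLOW(A) = {$, c}


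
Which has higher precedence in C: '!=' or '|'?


'!=' is equality (level 6); '|' is bitwise OR (level 3)
Higher level binds tighter
'!=' has higher precedence than '|'


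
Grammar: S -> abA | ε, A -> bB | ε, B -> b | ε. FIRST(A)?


Per alternative of A: FIRST(bB) = {b}; FIRST(ε) = {ε}
FIRST(A) = {b, ε}


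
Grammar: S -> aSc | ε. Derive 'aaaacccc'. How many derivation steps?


Derivation: S => aSc => aaScc => aaaSccc => aaaaScccc => aaaacccc
Steps: 5


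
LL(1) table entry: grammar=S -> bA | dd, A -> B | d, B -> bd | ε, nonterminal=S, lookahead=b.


For [S, b]: 'b' ∈ FIRST(bA)
Entry: S -> bA


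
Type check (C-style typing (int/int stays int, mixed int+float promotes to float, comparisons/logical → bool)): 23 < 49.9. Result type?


Operand types: int < float
Rule: comparison yields bool
Result type: bool


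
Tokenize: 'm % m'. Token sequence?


Scan left to right, longest-match per lexeme
Tokens: ID(m), OP(%), ID(m)


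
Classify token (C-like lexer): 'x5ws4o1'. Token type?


Pattern: letter/underscore followed by alphanumerics, not a keyword
Type: IDENTIFIER


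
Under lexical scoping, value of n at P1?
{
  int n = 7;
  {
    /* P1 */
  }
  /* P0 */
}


P1's block does not declare n; resolves to the enclosing declaration at depth 0
n = 7


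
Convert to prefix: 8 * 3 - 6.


left-to-right (same/higher precedence on left): tree is (- (* 8 3) 6)
Prefix: - * 8 3 6


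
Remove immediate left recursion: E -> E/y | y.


Left-recursive alternatives: E/y; non-recursive: y
Introduce E': E -> yE', E' -> /yE' | ε


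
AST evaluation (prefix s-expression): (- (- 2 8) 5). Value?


Evaluate inner: (- 2 8) = -6
Evaluate root: (- -6 5) = -11
Result: -11


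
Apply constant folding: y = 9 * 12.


9 * 12 = 108 at compile time
Optimized: y = 108


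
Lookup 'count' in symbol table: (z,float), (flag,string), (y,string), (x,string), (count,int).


Lookup 'count' → type int


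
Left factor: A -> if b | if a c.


Common prefix: 'if'
Factored: A -> if A', A' -> b | a c


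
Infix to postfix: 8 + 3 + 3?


Left to right (same or higher precedence on left)
Postfix: 8 3 + 3 +


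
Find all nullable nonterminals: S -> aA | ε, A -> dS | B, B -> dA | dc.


A nonterminal is nullable iff some alternative derives ε (directly, or every symbol in it is nullable)
Nullable: {S}


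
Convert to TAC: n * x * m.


Break into single-operator statements:
t1 = n * x
t2 = t1 * m


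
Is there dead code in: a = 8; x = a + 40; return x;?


a is read by x's definition; x is returned
No dead code


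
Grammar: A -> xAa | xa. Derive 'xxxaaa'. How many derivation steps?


Derivation: A => xAa => xxAaa => xxxaaa
Steps: 3


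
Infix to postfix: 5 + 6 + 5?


Left to right (same or higher precedence on left)
Postfix: 5 6 + 5 +


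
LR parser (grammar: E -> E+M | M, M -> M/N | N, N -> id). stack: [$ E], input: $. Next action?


start symbol E on stack, input exhausted
Action: accept


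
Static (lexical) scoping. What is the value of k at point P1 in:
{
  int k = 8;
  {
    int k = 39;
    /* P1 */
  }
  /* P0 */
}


k declared in the same block as P1
k = 39


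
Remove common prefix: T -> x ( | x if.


Common prefix: 'x'
Factored: T -> x T', T' -> ( | if


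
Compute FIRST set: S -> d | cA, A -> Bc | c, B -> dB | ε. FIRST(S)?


Per alternative of S: FIRST(d) = {d}; FIRST(cA) = {c}
FIRST(S) = {c, d}


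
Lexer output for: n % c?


Scan left to right, longest-match per lexeme
Tokens: ID(n), OP(%), ID(c)


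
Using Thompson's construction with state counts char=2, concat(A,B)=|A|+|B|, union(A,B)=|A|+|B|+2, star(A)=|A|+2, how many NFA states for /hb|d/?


Syntax tree has 3 char leaf(s), 1 union(s), 0 star(s)
chars contribute 3×2 = 6; each union adds +2; each star adds +2
Total: 6 + 2 + 0 = 8 states


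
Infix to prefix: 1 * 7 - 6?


left-to-right (same/higher precedence on left): tree is (- (* 1 7) 6)
Prefix: - * 1 7 6


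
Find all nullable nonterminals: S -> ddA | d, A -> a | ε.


A nonterminal is nullable iff some alternative derives ε (directly, or every symbol in it is nullable)
Nullable: {A}


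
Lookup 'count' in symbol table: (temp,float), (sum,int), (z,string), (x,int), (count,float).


Lookup 'count' → type float


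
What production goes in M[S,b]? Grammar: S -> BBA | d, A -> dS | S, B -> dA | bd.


For [S, b]: 'b' ∈ FIRST(BBA)
Entry: S -> BBA


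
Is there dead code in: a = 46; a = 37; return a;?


first assignment to a is overwritten before any read
Dead: 'a = 46'


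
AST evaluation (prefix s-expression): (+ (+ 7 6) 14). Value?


Evaluate inner: (+ 7 6) = 13
Evaluate root: (+ 13 14) = 27
Result: 27


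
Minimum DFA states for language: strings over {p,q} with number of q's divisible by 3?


Track (count of q) mod 3: states 0..2, accept at 0
Minimal DFA: 3 states


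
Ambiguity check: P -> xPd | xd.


balanced x^n…d^n: each string has a unique parse
Unambiguous


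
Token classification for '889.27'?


Pattern: digits with a decimal point
Type: FLOAT_LITERAL


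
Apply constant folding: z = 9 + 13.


9 + 13 = 22 at compile time
Optimized: z = 22


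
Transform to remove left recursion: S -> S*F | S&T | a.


Left-recursive alternatives: S*F, S&T; non-recursive: a
Introduce S': S -> aS', S' -> *FS' | &TS' | ε


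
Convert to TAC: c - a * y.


Break into single-operator statements:
t1 = a * y
t2 = c - t1


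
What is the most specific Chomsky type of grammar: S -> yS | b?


Right-linear: every RHS is a terminal or a terminal followed by one nonterminal
Classification: Type 3 (Regular)


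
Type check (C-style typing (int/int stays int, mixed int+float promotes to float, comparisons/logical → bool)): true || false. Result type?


Operand types: bool || bool
Rule: logical operators take bool operands and yield bool
Result type: bool


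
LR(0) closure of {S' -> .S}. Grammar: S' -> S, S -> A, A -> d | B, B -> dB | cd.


Start: S' -> .S
For each item with dot before a nonterminal B, add B -> .γ for every B-production
Closure: [S' -> .S, S -> .A, A -> .d, A -> .B, B -> .dB, B -> .cd]


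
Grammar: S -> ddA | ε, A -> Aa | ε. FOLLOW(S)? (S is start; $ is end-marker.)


$ ∈ FOLLOW(S). For each A -> αBβ: add FIRST(β)\{ε} to FOLLOW(B); if β nullable, add FOLLOW(A).
FOLLOW(S) = {$}


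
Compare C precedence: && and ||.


'&&' is logical AND (level 2); '||' is logical OR (level 1)
Higher level binds tighter
'&&' has higher precedence than '||'
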